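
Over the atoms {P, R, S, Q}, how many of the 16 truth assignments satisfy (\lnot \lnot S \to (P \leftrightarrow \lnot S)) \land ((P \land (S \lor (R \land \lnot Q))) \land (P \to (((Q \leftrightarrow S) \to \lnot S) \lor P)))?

1

Initial set: {((\lnot \lnot S \to (P \leftrightarrow \lnot S)) \land ((P \land (S \lor (R \land \lnot Q))) \land (P \to (((Q \leftrightarrow S) \to \lnot S) \lor P))))}.
((\lnot \lnot S \to (P \leftrightarrow \lnot S)) \land ((P \land (S \lor (R \land \lnot Q))) \land (P \to (((Q \leftrightarrow S) \to \lnot S) \lor P)))): α-rule — add (\lnot \lnot S \to (P \leftrightarrow \lnot S)), ((P \land (S \lor (R \land \lnot Q))) \land (P \to (((Q \leftrightarrow S) \to \lnot S) \lor P))).
((P \land (S \lor (R \land \lnot Q))) \land (P \to (((Q \leftrightarrow S) \to \lnot S) \lor P))): α-rule — add (P \land (S \lor (R \land \lnot Q))), (P \to (((Q \leftrightarrow S) \to \lnot S) \lor P)).
(P \land (S \lor (R \land \lnot Q))): α-rule — add P, (S \lor (R \land \lnot Q)).
(\lnot \lnot S \to (P \leftrightarrow \lnot S)): β-rule — branch into \lnot \lnot \lnot S  //  (P \leftrightarrow \lnot S).
  branch 1 (add \lnot \lnot \lnot S):
    \lnot \lnot \lnot S: drop double negation, giving \lnot S.
    (P \to (((Q \leftrightarrow S) \to \lnot S) \lor P)): β-rule — branch into \lnot P  //  (((Q \leftrightarrow S) \to \lnot S) \lor P).
      branch 1.1 (add \lnot P):
        × closes — contains both P and \lnot P.
      branch 1.2 (add (((Q \leftrightarrow S) \to \lnot S) \lor P)):
        (S \lor (R \land \lnot Q)): β-rule — branch into S  //  (R \land \lnot Q).
          branch 1.2.1 (add S):
            × closes — contains both S and \lnot S.
          branch 1.2.2 (add (R \land \lnot Q)):
            (R \land \lnot Q): α-rule — add R, \lnot Q.
            (((Q \leftrightarrow S) \to \lnot S) \lor P): β-rule — branch into ((Q \leftrightarrow S) \to \lnot S)  //  P.
              branch 1.2.2.1 (add ((Q \leftrightarrow S) \to \lnot S)):
                ((Q \leftrightarrow S) \to \lnot S): β-rule — branch into \lnot (Q \leftrightarrow S)  //  \lnot S.
                  branch 1.2.2.1.1 (add \lnot (Q \leftrightarrow S)):
                    \lnot (Q \leftrightarrow S): β-rule — branch into Q, \lnot S  //  \lnot Q, S.
                      branch 1.2.2.1.1.1 (add Q, \lnot S):
                        × closes — contains both Q and \lnot Q.
                      branch 1.2.2.1.1.2 (add \lnot Q, S):
                        × closes — contains both S and \lnot S.
                  branch 1.2.2.1.2 (add \lnot S):
                    ○ open, literals {P=T, Q=F, R=T, S=F}.
              branch 1.2.2.2 (add P):
                ○ open, literals {P=T, Q=F, R=T, S=F}.
  branch 2 (add (P \leftrightarrow \lnot S)):
    (P \to (((Q \leftrightarrow S) \to \lnot S) \lor P)): β-rule — branch into \lnot P  //  (((Q \leftrightarrow S) \to \lnot S) \lor P).
      branch 2.1 (add \lnot P):
        × closes — contains both P and \lnot P.
      branch 2.2 (add (((Q \leftrightarrow S) \to \lnot S) \lor P)):
        (S \lor (R \land \lnot Q)): β-rule — branch into S  //  (R \land \lnot Q).
          branch 2.2.1 (add S):
            (P \leftrightarrow \lnot S): β-rule — branch into P, \lnot S  //  \lnot P, \lnot \lnot S.
              branch 2.2.1.1 (add P, \lnot S):
                × closes — contains both S and \lnot S.
              branch 2.2.1.2 (add \lnot P, \lnot \lnot S):
                × closes — contains both P and \lnot P.
          branch 2.2.2 (add (R \land \lnot Q)):
            (R \land \lnot Q): α-rule — add R, \lnot Q.
            (P \leftrightarrow \lnot S): β-rule — branch into P, \lnot S  //  \lnot P, \lnot \lnot S.
              branch 2.2.2.1 (add P, \lnot S):
                (((Q \leftrightarrow S) \to \lnot S) \lor P): β-rule — branch into ((Q \leftrightarrow S) \to \lnot S)  //  P.
                  branch 2.2.2.1.1 (add ((Q \leftrightarrow S) \to \lnot S)):
                    ((Q \leftrightarrow S) \to \lnot S): β-rule — branch into \lnot (Q \leftrightarrow S)  //  \lnot S.
                      branch 2.2.2.1.1.1 (add \lnot (Q \leftrightarrow S)):
                        \lnot (Q \leftrightarrow S): β-rule — branch into Q, \lnot S  //  \lnot Q, S.
                          branch 2.2.2.1.1.1.1 (add Q, \lnot S):
                            × closes — contains both Q and \lnot Q.
                          branch 2.2.2.1.1.1.2 (add \lnot Q, S):
                            × closes — contains both S and \lnot S.
                      branch 2.2.2.1.1.2 (add \lnot S):
                        ○ open, literals {P=T, Q=F, R=T, S=F}.
                  branch 2.2.2.1.2 (add P):
                    ○ open, literals {P=T, Q=F, R=T, S=F}.
              branch 2.2.2.2 (add \lnot P, \lnot \lnot S):
                × closes — contains both P and \lnot P.
10 branches closed, 4 open.
Each open branch fixes some atoms; the unmentioned ones are free. Counting distinct full assignments: branch {P=T, Q=F, R=T, S=F} (none free) contributes 1 new; branch {P=T, Q=F, R=T, S=F} (none free) contributes 0 new; branch {P=T, Q=F, R=T, S=F} (none free) contributes 0 new; branch {P=T, Q=F, R=T, S=F} (none free) contributes 0 new. Total: 1.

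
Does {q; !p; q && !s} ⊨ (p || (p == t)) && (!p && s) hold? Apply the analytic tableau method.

Initial set: {q; !p; (q && !s); !((p || (p == t)) && (!p && s))}.
(q && !s): α-rule — add q, !s.
!((p || (p == t)) && (!p && s)): β-rule — branch into !(p || (p == t))  //  !(!p && s).
  branch 1 (add !(p || (p == t))):
    !(p || (p == t)): α-rule — add !p, !(p == t).
    !(p == t): β-rule — branch into p, !t  //  !p, t.
      branch 1.1 (add p, !t):
        × closes — contains both p and !p.
      branch 1.2 (add !p, t):
        ○ open, literals {p=F, q=T, s=F, t=T}.
  branch 2 (add !(!p && s)):
    !(!p && s): β-rule — branch into !!p  //  !s.
      branch 2.1 (add !!p):
        × closes — contains both p and !p.
      branch 2.2 (add !s):
        ○ open, literals {p=F, q=T, s=F}.
2 branches closed, 2 open.
An open branch gives a countermodel: p=F, q=T, s=F, t=T (unmentioned atoms arbitrary); the premises hold there but the conclusion fails.

No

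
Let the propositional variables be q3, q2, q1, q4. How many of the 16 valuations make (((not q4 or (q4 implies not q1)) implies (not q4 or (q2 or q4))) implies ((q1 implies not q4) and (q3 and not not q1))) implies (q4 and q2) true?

14

Initial set: {T ((((not q4 or (q4 implies not q1)) implies (not q4 or (q2 or q4))) implies ((q1 implies not q4) and (q3 and not not q1))) implies (q4 and q2))}.
T ((((not q4 or (q4 implies not q1)) implies (not q4 or (q2 or q4))) implies ((q1 implies not q4) and (q3 and not not q1))) implies (q4 and q2)): β-rule — branch into F (((not q4 or (q4 implies not q1)) implies (not q4 or (q2 or q4))) implies ((q1 implies not q4) and (q3 and not not q1)))  //  T (q4 and q2).
  branch 1 (add F (((not q4 or (q4 implies not q1)) implies (not q4 or (q2 or q4))) implies ((q1 implies not q4) and (q3 and not not q1)))):
    F (((not q4 or (q4 implies not q1)) implies (not q4 or (q2 or q4))) implies ((q1 implies not q4) and (q3 and not not q1))): α-rule — add T ((not q4 or (q4 implies not q1)) implies (not q4 or (q2 or q4))), F ((q1 implies not q4) and (q3 and not not q1)).
    T ((not q4 or (q4 implies not q1)) implies (not q4 or (q2 or q4))): β-rule — branch into F (not q4 or (q4 implies not q1))  //  T (not q4 or (q2 or q4)).
      branch 1.1 (add F (not q4 or (q4 implies not q1))):
        F (not q4 or (q4 implies not q1)): α-rule — add F not q4, F (q4 implies not q1).
        F (q4 implies not q1): α-rule — add T q4, F not q1.
        F ((q1 implies not q4) and (q3 and not not q1)): β-rule — branch into F (q1 implies not q4)  //  F (q3 and not not q1).
          branch 1.1.1 (add F (q1 implies not q4)):
            F (q1 implies not q4): α-rule — add T q1, F not q4.
            ○ open, literals {q1=T, q4=T}.
          branch 1.1.2 (add F (q3 and not not q1)):
            F (q3 and not not q1): β-rule — branch into F q3  //  F not not q1.
              branch 1.1.2.1 (add F q3):
                ○ open, literals {q1=T, q3=F, q4=T}.
              branch 1.1.2.2 (add F not not q1):
                F not not q1: drop double negation, giving F q1.
                × closes — contains both q1 and not q1.
      branch 1.2 (add T (not q4 or (q2 or q4))):
        F ((q1 implies not q4) and (q3 and not not q1)): β-rule — branch into F (q1 implies not q4)  //  F (q3 and not not q1).
          branch 1.2.1 (add F (q1 implies not q4)):
            F (q1 implies not q4): α-rule — add T q1, F not q4.
            T (not q4 or (q2 or q4)): β-rule — branch into T not q4  //  T (q2 or q4).
              branch 1.2.1.1 (add T not q4):
                × closes — contains both q4 and not q4.
              branch 1.2.1.2 (add T (q2 or q4)):
                T (q2 or q4): β-rule — branch into T q2  //  T q4.
                  branch 1.2.1.2.1 (add T q2):
                    ○ open, literals {q1=T, q2=T, q4=T}.
                  branch 1.2.1.2.2 (add T q4):
                    ○ open, literals {q1=T, q4=T}.
          branch 1.2.2 (add F (q3 and not not q1)):
            T (not q4 or (q2 or q4)): β-rule — branch into T not q4  //  T (q2 or q4).
              branch 1.2.2.1 (add T not q4):
                F (q3 and not not q1): β-rule — branch into F q3  //  F not not q1.
                  branch 1.2.2.1.1 (add F q3):
                    ○ open, literals {q3=F, q4=F}.
                  branch 1.2.2.1.2 (add F not not q1):
                    F not not q1: drop double negation, giving F q1.
                    ○ open, literals {q1=F, q4=F}.
              branch 1.2.2.2 (add T (q2 or q4)):
                F (q3 and not not q1): β-rule — branch into F q3  //  F not not q1.
                  branch 1.2.2.2.1 (add F q3):
                    T (q2 or q4): β-rule — branch into T q2  //  T q4.
                      branch 1.2.2.2.1.1 (add T q2):
                        ○ open, literals {q2=T, q3=F}.
                      branch 1.2.2.2.1.2 (add T q4):
                        ○ open, literals {q3=F, q4=T}.
                  branch 1.2.2.2.2 (add F not not q1):
                    F not not q1: drop double negation, giving F q1.
                    T (q2 or q4): β-rule — branch into T q2  //  T q4.
                      branch 1.2.2.2.2.1 (add T q2):
                        ○ open, literals {q1=F, q2=T}.
                      branch 1.2.2.2.2.2 (add T q4):
                        ○ open, literals {q1=F, q4=T}.
  branch 2 (add T (q4 and q2)):
    T (q4 and q2): α-rule — add T q4, T q2.
    ○ open, literals {q2=T, q4=T}.
2 branches closed, 11 open.
Each open branch fixes some atoms; the unmentioned ones are free. Counting distinct full assignments: branch {q1=T, q4=T} (q3, q2) contributes 4 new; branch {q1=T, q3=F, q4=T} (q2) contributes 0 new; branch {q1=T, q2=T, q4=T} (q3) contributes 0 new; branch {q1=T, q4=T} (q3, q2) contributes 0 new; branch {q3=F, q4=F} (q2, q1) contributes 4 new; branch {q1=F, q4=F} (q3, q2) contributes 2 new; branch {q2=T, q3=F} (q1, q4) contributes 1 new; branch {q3=F, q4=T} (q2, q1) contributes 1 new; branch {q1=F, q2=T} (q3, q4) contributes 1 new; branch {q1=F, q4=T} (q3, q2) contributes 1 new; branch {q2=T, q4=T} (q3, q1) contributes 0 new. Total: 14.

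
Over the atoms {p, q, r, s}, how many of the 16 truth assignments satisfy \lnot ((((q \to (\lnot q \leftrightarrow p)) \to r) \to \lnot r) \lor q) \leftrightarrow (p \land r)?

Initial set: {(\lnot ((((q \to (\lnot q \leftrightarrow p)) \to r) \to \lnot r) \lor q) \leftrightarrow (p \land r))}.
(\lnot ((((q \to (\lnot q \leftrightarrow p)) \to r) \to \lnot r) \lor q) \leftrightarrow (p \land r)): β-rule — branch into \lnot ((((q \to (\lnot q \leftrightarrow p)) \to r) \to \lnot r) \lor q), (p \land r)  //  \lnot \lnot ((((q \to (\lnot q \leftrightarrow p)) \to r) \to \lnot r) \lor q), \lnot (p \land r).
  branch 1 (add \lnot ((((q \to (\lnot q \leftrightarrow p)) \to r) \to \lnot r) \lor q), (p \land r)):
    \lnot ((((q \to (\lnot q \leftrightarrow p)) \to r) \to \lnot r) \lor q): α-rule — add \lnot (((q \to (\lnot q \leftrightarrow p)) \to r) \to \lnot r), \lnot q.
    (p \land r): α-rule — add p, r.
    \lnot (((q \to (\lnot q \leftrightarrow p)) \to r) \to \lnot r): α-rule — add ((q \to (\lnot q \leftrightarrow p)) \to r), \lnot \lnot r.
    ((q \to (\lnot q \leftrightarrow p)) \to r): β-rule — branch into \lnot (q \to (\lnot q \leftrightarrow p))  //  r.
      branch 1.1 (add \lnot (q \to (\lnot q \leftrightarrow p))):
        \lnot (q \to (\lnot q \leftrightarrow p)): α-rule — add q, \lnot (\lnot q \leftrightarrow p).
        × closes — contains both q and \lnot q.
      branch 1.2 (add r):
        ○ open, literals {p=1, q=0, r=1}.
  branch 2 (add \lnot \lnot ((((q \to (\lnot q \leftrightarrow p)) \to r) \to \lnot r) \lor q), \lnot (p \land r)):
    \lnot \lnot ((((q \to (\lnot q \leftrightarrow p)) \to r) \to \lnot r) \lor q): β-rule — branch into (((q \to (\lnot q \leftrightarrow p)) \to r) \to \lnot r)  //  q.
      branch 2.1 (add (((q \to (\lnot q \leftrightarrow p)) \to r) \to \lnot r)):
        \lnot (p \land r): β-rule — branch into \lnot p  //  \lnot r.
          branch 2.1.1 (add \lnot p):
            (((q \to (\lnot q \leftrightarrow p)) \to r) \to \lnot r): β-rule — branch into \lnot ((q \to (\lnot q \leftrightarrow p)) \to r)  //  \lnot r.
              branch 2.1.1.1 (add \lnot ((q \to (\lnot q \leftrightarrow p)) \to r)):
                \lnot ((q \to (\lnot q \leftrightarrow p)) \to r): α-rule — add (q \to (\lnot q \leftrightarrow p)), \lnot r.
                (q \to (\lnot q \leftrightarrow p)): β-rule — branch into \lnot q  //  (\lnot q \leftrightarrow p).
                  branch 2.1.1.1.1 (add \lnot q):
                    ○ open, literals {p=0, q=0, r=0}.
                  branch 2.1.1.1.2 (add (\lnot q \leftrightarrow p)):
                    (\lnot q \leftrightarrow p): β-rule — branch into \lnot q, p  //  \lnot \lnot q, \lnot p.
                      branch 2.1.1.1.2.1 (add \lnot q, p):
                        × closes — contains both p and \lnot p.
                      branch 2.1.1.1.2.2 (add \lnot \lnot q, \lnot p):
                        ○ open, literals {p=0, q=1, r=0}.
              branch 2.1.1.2 (add \lnot r):
                ○ open, literals {p=0, r=0}.
          branch 2.1.2 (add \lnot r):
            (((q \to (\lnot q \leftrightarrow p)) \to r) \to \lnot r): β-rule — branch into \lnot ((q \to (\lnot q \leftrightarrow p)) \to r)  //  \lnot r.
              branch 2.1.2.1 (add \lnot ((q \to (\lnot q \leftrightarrow p)) \to r)):
                \lnot ((q \to (\lnot q \leftrightarrow p)) \to r): α-rule — add (q \to (\lnot q \leftrightarrow p)), \lnot r.
                (q \to (\lnot q \leftrightarrow p)): β-rule — branch into \lnot q  //  (\lnot q \leftrightarrow p).
                  branch 2.1.2.1.1 (add \lnot q):
                    ○ open, literals {q=0, r=0}.
                  branch 2.1.2.1.2 (add (\lnot q \leftrightarrow p)):
                    (\lnot q \leftrightarrow p): β-rule — branch into \lnot q, p  //  \lnot \lnot q, \lnot p.
                      branch 2.1.2.1.2.1 (add \lnot q, p):
                        ○ open, literals {p=1, q=0, r=0}.
                      branch 2.1.2.1.2.2 (add \lnot \lnot q, \lnot p):
                        ○ open, literals {p=0, q=1, r=0}.
              branch 2.1.2.2 (add \lnot r):
                ○ open, literals {r=0}.
      branch 2.2 (add q):
        \lnot (p \land r): β-rule — branch into \lnot p  //  \lnot r.
          branch 2.2.1 (add \lnot p):
            ○ open, literals {p=0, q=1}.
          branch 2.2.2 (add \lnot r):
            ○ open, literals {q=1, r=0}.
2 branches closed, 10 open.
Each open branch fixes some atoms; the unmentioned ones are free. Counting distinct full assignments: branch {p=1, q=0, r=1} (s) contributes 2 new; branch {p=0, q=0, r=0} (s) contributes 2 new; branch {p=0, q=1, r=0} (s) contributes 2 new; branch {p=0, r=0} (q, s) contributes 0 new; branch {q=0, r=0} (p, s) contributes 2 new; branch {p=1, q=0, r=0} (s) contributes 0 new; branch {p=0, q=1, r=0} (s) contributes 0 new; branch {r=0} (p, q, s) contributes 2 new; branch {p=0, q=1} (r, s) contributes 2 new; branch {q=1, r=0} (p, s) contributes 0 new. Total: 12.

12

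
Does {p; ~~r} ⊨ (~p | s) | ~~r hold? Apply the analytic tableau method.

Yes

Initial set: {T p; T ~~r; F ((~p | s) | ~~r)}.
T ~~r: drop double negation, giving T r.
F ((~p | s) | ~~r): α-rule — add F (~p | s), F ~~r.
F (~p | s): α-rule — add F ~p, F s.
F ~~r: drop double negation, giving F r.
× closes — contains both r and ~r.
All 1 branch closes.
Every branch closed, so the premises entail the conclusion.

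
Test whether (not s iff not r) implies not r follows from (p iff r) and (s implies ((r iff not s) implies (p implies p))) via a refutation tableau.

Initial set: {((p iff r) and (s implies ((r iff not s) implies (p implies p)))); not ((not s iff not r) implies not r)}.
((p iff r) and (s implies ((r iff not s) implies (p implies p)))): α-rule — add (p iff r), (s implies ((r iff not s) implies (p implies p))).
not ((not s iff not r) implies not r): α-rule — add (not s iff not r), not not r.
(p iff r): β-rule — branch into p, r  //  not p, not r.
  branch 1 (add p, r):
    (s implies ((r iff not s) implies (p implies p))): β-rule — branch into not s  //  ((r iff not s) implies (p implies p)).
      branch 1.1 (add not s):
        (not s iff not r): β-rule — branch into not s, not r  //  not not s, not not r.
          branch 1.1.1 (add not s, not r):
            × closes — contains both r and not r.
          branch 1.1.2 (add not not s, not not r):
            × closes — contains both s and not s.
      branch 1.2 (add ((r iff not s) implies (p implies p))):
        (not s iff not r): β-rule — branch into not s, not r  //  not not s, not not r.
          branch 1.2.1 (add not s, not r):
            × closes — contains both r and not r.
          branch 1.2.2 (add not not s, not not r):
            ((r iff not s) implies (p implies p)): β-rule — branch into not (r iff not s)  //  (p implies p).
              branch 1.2.2.1 (add not (r iff not s)):
                not (r iff not s): β-rule — branch into r, not not s  //  not r, not s.
                  branch 1.2.2.1.1 (add r, not not s):
                    ○ open, literals {p=1, r=1, s=1}.
                  branch 1.2.2.1.2 (add not r, not s):
                    × closes — contains both r and not r.
              branch 1.2.2.2 (add (p implies p)):
                (p implies p): β-rule — branch into not p  //  p.
                  branch 1.2.2.2.1 (add not p):
                    × closes — contains both p and not p.
                  branch 1.2.2.2.2 (add p):
                    ○ open, literals {p=1, r=1, s=1}.
  branch 2 (add not p, not r):
    × closes — contains both r and not r.
6 branches closed, 2 open.
An open branch gives a countermodel: p=1, r=1, s=1 (unmentioned atoms arbitrary); the premises hold there but the conclusion fails.

No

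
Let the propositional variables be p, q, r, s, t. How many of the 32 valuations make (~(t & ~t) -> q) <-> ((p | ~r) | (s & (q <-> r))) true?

Initial set: {((~(t & ~t) -> q) <-> ((p | ~r) | (s & (q <-> r))))}.
((~(t & ~t) -> q) <-> ((p | ~r) | (s & (q <-> r)))): β-rule — branch into (~(t & ~t) -> q), ((p | ~r) | (s & (q <-> r)))  //  ~(~(t & ~t) -> q), ~((p | ~r) | (s & (q <-> r))).
  branch 1 (add (~(t & ~t) -> q), ((p | ~r) | (s & (q <-> r)))):
    (~(t & ~t) -> q): β-rule — branch into ~~(t & ~t)  //  q.
      branch 1.1 (add ~~(t & ~t)):
        ~~(t & ~t): α-rule — add t, ~t.
        × closes — contains both t and ~t.
      branch 1.2 (add q):
        ((p | ~r) | (s & (q <-> r))): β-rule — branch into (p | ~r)  //  (s & (q <-> r)).
          branch 1.2.1 (add (p | ~r)):
            (p | ~r): β-rule — branch into p  //  ~r.
              branch 1.2.1.1 (add p):
                ○ open, literals {p=true, q=true}.
              branch 1.2.1.2 (add ~r):
                ○ open, literals {q=true, r=false}.
          branch 1.2.2 (add (s & (q <-> r))):
            (s & (q <-> r)): α-rule — add s, (q <-> r).
            (q <-> r): β-rule — branch into q, r  //  ~q, ~r.
              branch 1.2.2.1 (add q, r):
                ○ open, literals {q=true, r=true, s=true}.
              branch 1.2.2.2 (add ~q, ~r):
                × closes — contains both q and ~q.
  branch 2 (add ~(~(t & ~t) -> q), ~((p | ~r) | (s & (q <-> r)))):
    ~(~(t & ~t) -> q): α-rule — add ~(t & ~t), ~q.
    ~((p | ~r) | (s & (q <-> r))): α-rule — add ~(p | ~r), ~(s & (q <-> r)).
    ~(p | ~r): α-rule — add ~p, ~~r.
    ~(t & ~t): β-rule — branch into ~t  //  ~~t.
      branch 2.1 (add ~t):
        ~(s & (q <-> r)): β-rule — branch into ~s  //  ~(q <-> r).
          branch 2.1.1 (add ~s):
            ○ open, literals {p=false, q=false, r=true, s=false, t=false}.
          branch 2.1.2 (add ~(q <-> r)):
            ~(q <-> r): β-rule — branch into q, ~r  //  ~q, r.
              branch 2.1.2.1 (add q, ~r):
                × closes — contains both q and ~q.
              branch 2.1.2.2 (add ~q, r):
                ○ open, literals {p=false, q=false, r=true, t=false}.
      branch 2.2 (add ~~t):
        ~(s & (q <-> r)): β-rule — branch into ~s  //  ~(q <-> r).
          branch 2.2.1 (add ~s):
            ○ open, literals {p=false, q=false, r=true, s=false, t=true}.
          branch 2.2.2 (add ~(q <-> r)):
            ~(q <-> r): β-rule — branch into q, ~r  //  ~q, r.
              branch 2.2.2.1 (add q, ~r):
                × closes — contains both q and ~q.
              branch 2.2.2.2 (add ~q, r):
                ○ open, literals {p=false, q=false, r=true, t=true}.
4 branches closed, 7 open.
Each open branch fixes some atoms; the unmentioned ones are free. Counting distinct full assignments: branch {p=true, q=true} (r, s, t) contributes 8 new; branch {q=true, r=false} (p, s, t) contributes 4 new; branch {q=true, r=true, s=true} (p, t) contributes 2 new; branch {p=false, q=false, r=true, s=false, t=false} (none free) contributes 1 new; branch {p=false, q=false, r=true, t=false} (s) contributes 1 new; branch {p=false, q=false, r=true, s=false, t=true} (none free) contributes 1 new; branch {p=false, q=false, r=true, t=true} (s) contributes 1 new. Total: 18.

18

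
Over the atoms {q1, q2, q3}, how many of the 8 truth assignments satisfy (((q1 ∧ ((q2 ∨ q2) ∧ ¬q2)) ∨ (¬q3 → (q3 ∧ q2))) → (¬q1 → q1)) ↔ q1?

6

Initial set: {((((q1 ∧ ((q2 ∨ q2) ∧ ¬q2)) ∨ (¬q3 → (q3 ∧ q2))) → (¬q1 → q1)) ↔ q1)}.
((((q1 ∧ ((q2 ∨ q2) ∧ ¬q2)) ∨ (¬q3 → (q3 ∧ q2))) → (¬q1 → q1)) ↔ q1): β-rule — branch into (((q1 ∧ ((q2 ∨ q2) ∧ ¬q2)) ∨ (¬q3 → (q3 ∧ q2))) → (¬q1 → q1)), q1  //  ¬(((q1 ∧ ((q2 ∨ q2) ∧ ¬q2)) ∨ (¬q3 → (q3 ∧ q2))) → (¬q1 → q1)), ¬q1.
  branch 1 (add (((q1 ∧ ((q2 ∨ q2) ∧ ¬q2)) ∨ (¬q3 → (q3 ∧ q2))) → (¬q1 → q1)), q1):
    (((q1 ∧ ((q2 ∨ q2) ∧ ¬q2)) ∨ (¬q3 → (q3 ∧ q2))) → (¬q1 → q1)): β-rule — branch into ¬((q1 ∧ ((q2 ∨ q2) ∧ ¬q2)) ∨ (¬q3 → (q3 ∧ q2)))  //  (¬q1 → q1).
      branch 1.1 (add ¬((q1 ∧ ((q2 ∨ q2) ∧ ¬q2)) ∨ (¬q3 → (q3 ∧ q2)))):
        ¬((q1 ∧ ((q2 ∨ q2) ∧ ¬q2)) ∨ (¬q3 → (q3 ∧ q2))): α-rule — add ¬(q1 ∧ ((q2 ∨ q2) ∧ ¬q2)), ¬(¬q3 → (q3 ∧ q2)).
        ¬(¬q3 → (q3 ∧ q2)): α-rule — add ¬q3, ¬(q3 ∧ q2).
        ¬(q1 ∧ ((q2 ∨ q2) ∧ ¬q2)): β-rule — branch into ¬q1  //  ¬((q2 ∨ q2) ∧ ¬q2).
          branch 1.1.1 (add ¬q1):
            × closes — contains both q1 and ¬q1.
          branch 1.1.2 (add ¬((q2 ∨ q2) ∧ ¬q2)):
            ¬(q3 ∧ q2): β-rule — branch into ¬q3  //  ¬q2.
              branch 1.1.2.1 (add ¬q3):
                ¬((q2 ∨ q2) ∧ ¬q2): β-rule — branch into ¬(q2 ∨ q2)  //  ¬¬q2.
                  branch 1.1.2.1.1 (add ¬(q2 ∨ q2)):
                    ¬(q2 ∨ q2): α-rule — add ¬q2, ¬q2.
                    ○ open, literals {q1=T, q2=F, q3=F}.
                  branch 1.1.2.1.2 (add ¬¬q2):
                    ○ open, literals {q1=T, q2=T, q3=F}.
              branch 1.1.2.2 (add ¬q2):
                ¬((q2 ∨ q2) ∧ ¬q2): β-rule — branch into ¬(q2 ∨ q2)  //  ¬¬q2.
                  branch 1.1.2.2.1 (add ¬(q2 ∨ q2)):
                    ¬(q2 ∨ q2): α-rule — add ¬q2, ¬q2.
                    ○ open, literals {q1=T, q2=F, q3=F}.
                  branch 1.1.2.2.2 (add ¬¬q2):
                    × closes — contains both q2 and ¬q2.
      branch 1.2 (add (¬q1 → q1)):
        (¬q1 → q1): β-rule — branch into ¬¬q1  //  q1.
          branch 1.2.1 (add ¬¬q1):
            ○ open, literals {q1=T}.
          branch 1.2.2 (add q1):
            ○ open, literals {q1=T}.
  branch 2 (add ¬(((q1 ∧ ((q2 ∨ q2) ∧ ¬q2)) ∨ (¬q3 → (q3 ∧ q2))) → (¬q1 → q1)), ¬q1):
    ¬(((q1 ∧ ((q2 ∨ q2) ∧ ¬q2)) ∨ (¬q3 → (q3 ∧ q2))) → (¬q1 → q1)): α-rule — add ((q1 ∧ ((q2 ∨ q2) ∧ ¬q2)) ∨ (¬q3 → (q3 ∧ q2))), ¬(¬q1 → q1).
    ¬(¬q1 → q1): α-rule — add ¬q1, ¬q1.
    ((q1 ∧ ((q2 ∨ q2) ∧ ¬q2)) ∨ (¬q3 → (q3 ∧ q2))): β-rule — branch into (q1 ∧ ((q2 ∨ q2) ∧ ¬q2))  //  (¬q3 → (q3 ∧ q2)).
      branch 2.1 (add (q1 ∧ ((q2 ∨ q2) ∧ ¬q2))):
        (q1 ∧ ((q2 ∨ q2) ∧ ¬q2)): α-rule — add q1, ((q2 ∨ q2) ∧ ¬q2).
        × closes — contains both q1 and ¬q1.
      branch 2.2 (add (¬q3 → (q3 ∧ q2))):
        (¬q3 → (q3 ∧ q2)): β-rule — branch into ¬¬q3  //  (q3 ∧ q2).
          branch 2.2.1 (add ¬¬q3):
            ○ open, literals {q1=F, q3=T}.
          branch 2.2.2 (add (q3 ∧ q2)):
            (q3 ∧ q2): α-rule — add q3, q2.
            ○ open, literals {q1=F, q2=T, q3=T}.
3 branches closed, 7 open.
Each open branch fixes some atoms; the unmentioned ones are free. Counting distinct full assignments: branch {q1=T, q2=F, q3=F} (none free) contributes 1 new; branch {q1=T, q2=T, q3=F} (none free) contributes 1 new; branch {q1=T, q2=F, q3=F} (none free) contributes 0 new; branch {q1=T} (q2, q3) contributes 2 new; branch {q1=T} (q2, q3) contributes 0 new; branch {q1=F, q3=T} (q2) contributes 2 new; branch {q1=F, q2=T, q3=T} (none free) contributes 0 new. Total: 6.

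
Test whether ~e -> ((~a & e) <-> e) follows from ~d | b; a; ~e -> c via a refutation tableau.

Yes

Initial set: {(~d | b); a; (~e -> c); ~(~e -> ((~a & e) <-> e))}.
~(~e -> ((~a & e) <-> e)): α-rule — add ~e, ~((~a & e) <-> e).
(~d | b): β-rule — branch into ~d  //  b.
  branch 1 (add ~d):
    (~e -> c): β-rule — branch into ~~e  //  c.
      branch 1.1 (add ~~e):
        × closes — contains both e and ~e.
      branch 1.2 (add c):
        ~((~a & e) <-> e): β-rule — branch into (~a & e), ~e  //  ~(~a & e), e.
          branch 1.2.1 (add (~a & e), ~e):
            (~a & e): α-rule — add ~a, e.
            × closes — contains both a and ~a.
          branch 1.2.2 (add ~(~a & e), e):
            × closes — contains both e and ~e.
  branch 2 (add b):
    (~e -> c): β-rule — branch into ~~e  //  c.
      branch 2.1 (add ~~e):
        × closes — contains both e and ~e.
      branch 2.2 (add c):
        ~((~a & e) <-> e): β-rule — branch into (~a & e), ~e  //  ~(~a & e), e.
          branch 2.2.1 (add (~a & e), ~e):
            (~a & e): α-rule — add ~a, e.
            × closes — contains both a and ~a.
          branch 2.2.2 (add ~(~a & e), e):
            × closes — contains both e and ~e.
All 6 branches close.
Every branch closed, so the premises entail the conclusion.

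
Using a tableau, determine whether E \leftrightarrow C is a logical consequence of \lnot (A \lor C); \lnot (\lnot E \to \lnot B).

Yes

Initial set: {\lnot (A \lor C); \lnot (\lnot E \to \lnot B); \lnot (E \leftrightarrow C)}.
\lnot (A \lor C): α-rule — add \lnot A, \lnot C.
\lnot (\lnot E \to \lnot B): α-rule — add \lnot E, \lnot \lnot B.
\lnot (E \leftrightarrow C): β-rule — branch into E, \lnot C  //  \lnot E, C.
  branch 1 (add E, \lnot C):
    × closes — contains both E and \lnot E.
  branch 2 (add \lnot E, C):
    × closes — contains both C and \lnot C.
All 2 branches close.
Every branch closed, so the premises entail the conclusion.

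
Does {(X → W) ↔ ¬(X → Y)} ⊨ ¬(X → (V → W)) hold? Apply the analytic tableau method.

No

Initial set: {((X → W) ↔ ¬(X → Y)); ¬¬(X → (V → W))}.
((X → W) ↔ ¬(X → Y)): β-rule — branch into (X → W), ¬(X → Y)  //  ¬(X → W), ¬¬(X → Y).
  branch 1 (add (X → W), ¬(X → Y)):
    ¬(X → Y): α-rule — add X, ¬Y.
    ¬¬(X → (V → W)): β-rule — branch into ¬X  //  (V → W).
      branch 1.1 (add ¬X):
        × closes — contains both X and ¬X.
      branch 1.2 (add (V → W)):
        (X → W): β-rule — branch into ¬X  //  W.
          branch 1.2.1 (add ¬X):
            × closes — contains both X and ¬X.
          branch 1.2.2 (add W):
            (V → W): β-rule — branch into ¬V  //  W.
              branch 1.2.2.1 (add ¬V):
                ○ open, literals {V=0, W=1, X=1, Y=0}.
              branch 1.2.2.2 (add W):
                ○ open, literals {W=1, X=1, Y=0}.
  branch 2 (add ¬(X → W), ¬¬(X → Y)):
    ¬(X → W): α-rule — add X, ¬W.
    ¬¬(X → (V → W)): β-rule — branch into ¬X  //  (V → W).
      branch 2.1 (add ¬X):
        × closes — contains both X and ¬X.
      branch 2.2 (add (V → W)):
        ¬¬(X → Y): β-rule — branch into ¬X  //  Y.
          branch 2.2.1 (add ¬X):
            × closes — contains both X and ¬X.
          branch 2.2.2 (add Y):
            (V → W): β-rule — branch into ¬V  //  W.
              branch 2.2.2.1 (add ¬V):
                ○ open, literals {V=0, W=0, X=1, Y=1}.
              branch 2.2.2.2 (add W):
                × closes — contains both W and ¬W.
5 branches closed, 3 open.
An open branch gives a countermodel: V=0, W=1, X=1, Y=0 (unmentioned atoms arbitrary); the premises hold there but the conclusion fails.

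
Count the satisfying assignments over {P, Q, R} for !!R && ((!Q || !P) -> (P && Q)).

Initial set: {T (!!R && ((!Q || !P) -> (P && Q)))}.
T (!!R && ((!Q || !P) -> (P && Q))): α-rule — add T !!R, T ((!Q || !P) -> (P && Q)).
T !!R: drop double negation, giving T R.
T ((!Q || !P) -> (P && Q)): β-rule — branch into F (!Q || !P)  //  T (P && Q).
  branch 1 (add F (!Q || !P)):
    F (!Q || !P): α-rule — add F !Q, F !P.
    ○ open, literals {P=1, Q=1, R=1}.
  branch 2 (add T (P && Q)):
    T (P && Q): α-rule — add T P, T Q.
    ○ open, literals {P=1, Q=1, R=1}.
0 branches closed, 2 open.
Each open branch fixes some atoms; the unmentioned ones are free. Counting distinct full assignments: branch {P=1, Q=1, R=1} (none free) contributes 1 new; branch {P=1, Q=1, R=1} (none free) contributes 0 new. Total: 1.

1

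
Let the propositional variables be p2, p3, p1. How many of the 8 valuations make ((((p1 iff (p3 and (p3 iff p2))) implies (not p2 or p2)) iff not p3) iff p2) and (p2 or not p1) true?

Initial set: {(((((p1 iff (p3 and (p3 iff p2))) implies (not p2 or p2)) iff not p3) iff p2) and (p2 or not p1))}.
(((((p1 iff (p3 and (p3 iff p2))) implies (not p2 or p2)) iff not p3) iff p2) and (p2 or not p1)): α-rule — add ((((p1 iff (p3 and (p3 iff p2))) implies (not p2 or p2)) iff not p3) iff p2), (p2 or not p1).
((((p1 iff (p3 and (p3 iff p2))) implies (not p2 or p2)) iff not p3) iff p2): β-rule — branch into (((p1 iff (p3 and (p3 iff p2))) implies (not p2 or p2)) iff not p3), p2  //  not (((p1 iff (p3 and (p3 iff p2))) implies (not p2 or p2)) iff not p3), not p2.
  branch 1 (add (((p1 iff (p3 and (p3 iff p2))) implies (not p2 or p2)) iff not p3), p2):
    (p2 or not p1): β-rule — branch into p2  //  not p1.
      branch 1.1 (add p2):
        (((p1 iff (p3 and (p3 iff p2))) implies (not p2 or p2)) iff not p3): β-rule — branch into ((p1 iff (p3 and (p3 iff p2))) implies (not p2 or p2)), not p3  //  not ((p1 iff (p3 and (p3 iff p2))) implies (not p2 or p2)), not not p3.
          branch 1.1.1 (add ((p1 iff (p3 and (p3 iff p2))) implies (not p2 or p2)), not p3):
            ((p1 iff (p3 and (p3 iff p2))) implies (not p2 or p2)): β-rule — branch into not (p1 iff (p3 and (p3 iff p2)))  //  (not p2 or p2).
              branch 1.1.1.1 (add not (p1 iff (p3 and (p3 iff p2)))):
                not (p1 iff (p3 and (p3 iff p2))): β-rule — branch into p1, not (p3 and (p3 iff p2))  //  not p1, (p3 and (p3 iff p2)).
                  branch 1.1.1.1.1 (add p1, not (p3 and (p3 iff p2))):
                    not (p3 and (p3 iff p2)): β-rule — branch into not p3  //  not (p3 iff p2).
                      branch 1.1.1.1.1.1 (add not p3):
                        ○ open, literals {p1=1, p2=1, p3=0}.
                      branch 1.1.1.1.1.2 (add not (p3 iff p2)):
                        not (p3 iff p2): β-rule — branch into p3, not p2  //  not p3, p2.
                          branch 1.1.1.1.1.2.1 (add p3, not p2):
                            × closes — contains both p3 and not p3.
                          branch 1.1.1.1.1.2.2 (add not p3, p2):
                            ○ open, literals {p1=1, p2=1, p3=0}.
                  branch 1.1.1.1.2 (add not p1, (p3 and (p3 iff p2))):
                    (p3 and (p3 iff p2)): α-rule — add p3, (p3 iff p2).
                    × closes — contains both p3 and not p3.
              branch 1.1.1.2 (add (not p2 or p2)):
                (not p2 or p2): β-rule — branch into not p2  //  p2.
                  branch 1.1.1.2.1 (add not p2):
                    × closes — contains both p2 and not p2.
                  branch 1.1.1.2.2 (add p2):
                    ○ open, literals {p2=1, p3=0}.
          branch 1.1.2 (add not ((p1 iff (p3 and (p3 iff p2))) implies (not p2 or p2)), not not p3):
            not ((p1 iff (p3 and (p3 iff p2))) implies (not p2 or p2)): α-rule — add (p1 iff (p3 and (p3 iff p2))), not (not p2 or p2).
            not (not p2 or p2): α-rule — add not not p2, not p2.
            × closes — contains both p2 and not p2.
      branch 1.2 (add not p1):
        (((p1 iff (p3 and (p3 iff p2))) implies (not p2 or p2)) iff not p3): β-rule — branch into ((p1 iff (p3 and (p3 iff p2))) implies (not p2 or p2)), not p3  //  not ((p1 iff (p3 and (p3 iff p2))) implies (not p2 or p2)), not not p3.
          branch 1.2.1 (add ((p1 iff (p3 and (p3 iff p2))) implies (not p2 or p2)), not p3):
            ((p1 iff (p3 and (p3 iff p2))) implies (not p2 or p2)): β-rule — branch into not (p1 iff (p3 and (p3 iff p2)))  //  (not p2 or p2).
              branch 1.2.1.1 (add not (p1 iff (p3 and (p3 iff p2)))):
                not (p1 iff (p3 and (p3 iff p2))): β-rule — branch into p1, not (p3 and (p3 iff p2))  //  not p1, (p3 and (p3 iff p2)).
                  branch 1.2.1.1.1 (add p1, not (p3 and (p3 iff p2))):
                    × closes — contains both p1 and not p1.
                  branch 1.2.1.1.2 (add not p1, (p3 and (p3 iff p2))):
                    (p3 and (p3 iff p2)): α-rule — add p3, (p3 iff p2).
                    × closes — contains both p3 and not p3.
              branch 1.2.1.2 (add (not p2 or p2)):
                (not p2 or p2): β-rule — branch into not p2  //  p2.
                  branch 1.2.1.2.1 (add not p2):
                    × closes — contains both p2 and not p2.
                  branch 1.2.1.2.2 (add p2):
                    ○ open, literals {p1=0, p2=1, p3=0}.
          branch 1.2.2 (add not ((p1 iff (p3 and (p3 iff p2))) implies (not p2 or p2)), not not p3):
            not ((p1 iff (p3 and (p3 iff p2))) implies (not p2 or p2)): α-rule — add (p1 iff (p3 and (p3 iff p2))), not (not p2 or p2).
            not (not p2 or p2): α-rule — add not not p2, not p2.
            × closes — contains both p2 and not p2.
  branch 2 (add not (((p1 iff (p3 and (p3 iff p2))) implies (not p2 or p2)) iff not p3), not p2):
    (p2 or not p1): β-rule — branch into p2  //  not p1.
      branch 2.1 (add p2):
        × closes — contains both p2 and not p2.
      branch 2.2 (add not p1):
        not (((p1 iff (p3 and (p3 iff p2))) implies (not p2 or p2)) iff not p3): β-rule — branch into ((p1 iff (p3 and (p3 iff p2))) implies (not p2 or p2)), not not p3  //  not ((p1 iff (p3 and (p3 iff p2))) implies (not p2 or p2)), not p3.
          branch 2.2.1 (add ((p1 iff (p3 and (p3 iff p2))) implies (not p2 or p2)), not not p3):
            ((p1 iff (p3 and (p3 iff p2))) implies (not p2 or p2)): β-rule — branch into not (p1 iff (p3 and (p3 iff p2)))  //  (not p2 or p2).
              branch 2.2.1.1 (add not (p1 iff (p3 and (p3 iff p2)))):
                not (p1 iff (p3 and (p3 iff p2))): β-rule — branch into p1, not (p3 and (p3 iff p2))  //  not p1, (p3 and (p3 iff p2)).
                  branch 2.2.1.1.1 (add p1, not (p3 and (p3 iff p2))):
                    × closes — contains both p1 and not p1.
                  branch 2.2.1.1.2 (add not p1, (p3 and (p3 iff p2))):
                    (p3 and (p3 iff p2)): α-rule — add p3, (p3 iff p2).
                    (p3 iff p2): β-rule — branch into p3, p2  //  not p3, not p2.
                      branch 2.2.1.1.2.1 (add p3, p2):
                        × closes — contains both p2 and not p2.
                      branch 2.2.1.1.2.2 (add not p3, not p2):
                        × closes — contains both p3 and not p3.
              branch 2.2.1.2 (add (not p2 or p2)):
                (not p2 or p2): β-rule — branch into not p2  //  p2.
                  branch 2.2.1.2.1 (add not p2):
                    ○ open, literals {p1=0, p2=0, p3=1}.
                  branch 2.2.1.2.2 (add p2):
                    × closes — contains both p2 and not p2.
          branch 2.2.2 (add not ((p1 iff (p3 and (p3 iff p2))) implies (not p2 or p2)), not p3):
            not ((p1 iff (p3 and (p3 iff p2))) implies (not p2 or p2)): α-rule — add (p1 iff (p3 and (p3 iff p2))), not (not p2 or p2).
            not (not p2 or p2): α-rule — add not not p2, not p2.
            × closes — contains both p2 and not p2.
14 branches closed, 5 open.
Each open branch fixes some atoms; the unmentioned ones are free. Counting distinct full assignments: branch {p1=1, p2=1, p3=0} (none free) contributes 1 new; branch {p1=1, p2=1, p3=0} (none free) contributes 0 new; branch {p2=1, p3=0} (p1) contributes 1 new; branch {p1=0, p2=1, p3=0} (none free) contributes 0 new; branch {p1=0, p2=0, p3=1} (none free) contributes 1 new. Total: 3.

3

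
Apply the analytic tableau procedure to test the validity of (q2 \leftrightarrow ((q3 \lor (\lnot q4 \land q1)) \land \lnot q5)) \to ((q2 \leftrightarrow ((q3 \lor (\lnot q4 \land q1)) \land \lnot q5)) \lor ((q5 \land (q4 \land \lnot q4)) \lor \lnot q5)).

Valid

Assume the negation and expand:
Initial set: {\lnot ((q2 \leftrightarrow ((q3 \lor (\lnot q4 \land q1)) \land \lnot q5)) \to ((q2 \leftrightarrow ((q3 \lor (\lnot q4 \land q1)) \land \lnot q5)) \lor ((q5 \land (q4 \land \lnot q4)) \lor \lnot q5)))}.
\lnot ((q2 \leftrightarrow ((q3 \lor (\lnot q4 \land q1)) \land \lnot q5)) \to ((q2 \leftrightarrow ((q3 \lor (\lnot q4 \land q1)) \land \lnot q5)) \lor ((q5 \land (q4 \land \lnot q4)) \lor \lnot q5))): α-rule — add (q2 \leftrightarrow ((q3 \lor (\lnot q4 \land q1)) \land \lnot q5)), \lnot ((q2 \leftrightarrow ((q3 \lor (\lnot q4 \land q1)) \land \lnot q5)) \lor ((q5 \land (q4 \land \lnot q4)) \lor \lnot q5)).
\lnot ((q2 \leftrightarrow ((q3 \lor (\lnot q4 \land q1)) \land \lnot q5)) \lor ((q5 \land (q4 \land \lnot q4)) \lor \lnot q5)): α-rule — add \lnot (q2 \leftrightarrow ((q3 \lor (\lnot q4 \land q1)) \land \lnot q5)), \lnot ((q5 \land (q4 \land \lnot q4)) \lor \lnot q5).
\lnot ((q5 \land (q4 \land \lnot q4)) \lor \lnot q5): α-rule — add \lnot (q5 \land (q4 \land \lnot q4)), \lnot \lnot q5.
(q2 \leftrightarrow ((q3 \lor (\lnot q4 \land q1)) \land \lnot q5)): β-rule — branch into q2, ((q3 \lor (\lnot q4 \land q1)) \land \lnot q5)  //  \lnot q2, \lnot ((q3 \lor (\lnot q4 \land q1)) \land \lnot q5).
  branch 1 (add q2, ((q3 \lor (\lnot q4 \land q1)) \land \lnot q5)):
    ((q3 \lor (\lnot q4 \land q1)) \land \lnot q5): α-rule — add (q3 \lor (\lnot q4 \land q1)), \lnot q5.
    × closes — contains both q5 and \lnot q5.
  branch 2 (add \lnot q2, \lnot ((q3 \lor (\lnot q4 \land q1)) \land \lnot q5)):
    \lnot (q2 \leftrightarrow ((q3 \lor (\lnot q4 \land q1)) \land \lnot q5)): β-rule — branch into q2, \lnot ((q3 \lor (\lnot q4 \land q1)) \land \lnot q5)  //  \lnot q2, ((q3 \lor (\lnot q4 \land q1)) \land \lnot q5).
      branch 2.1 (add q2, \lnot ((q3 \lor (\lnot q4 \land q1)) \land \lnot q5)):
        × closes — contains both q2 and \lnot q2.
      branch 2.2 (add \lnot q2, ((q3 \lor (\lnot q4 \land q1)) \land \lnot q5)):
        ((q3 \lor (\lnot q4 \land q1)) \land \lnot q5): α-rule — add (q3 \lor (\lnot q4 \land q1)), \lnot q5.
        × closes — contains both q5 and \lnot q5.
All 3 branches close.
Every branch closed, so the negation is unsatisfiable and the formula is valid.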